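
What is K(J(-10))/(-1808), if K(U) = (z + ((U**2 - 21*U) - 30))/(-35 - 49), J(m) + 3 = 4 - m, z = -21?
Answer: -23/21696 ≈ -0.0010601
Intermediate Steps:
J(m) = 1 - m (J(m) = -3 + (4 - m) = 1 - m)
K(U) = 17/28 - U**2/84 + U/4 (K(U) = (-21 + ((U**2 - 21*U) - 30))/(-35 - 49) = (-21 + (-30 + U**2 - 21*U))/(-84) = (-51 + U**2 - 21*U)*(-1/84) = 17/28 - U**2/84 + U/4)
K(J(-10))/(-1808) = (17/28 - (1 - 1*(-10))**2/84 + (1 - 1*(-10))/4)/(-1808) = (17/28 - (1 + 10)**2/84 + (1 + 10)/4)*(-1/1808) = (17/28 - 1/84*11**2 + (1/4)*11)*(-1/1808) = (17/28 - 1/84*121 + 11/4)*(-1/1808) = (17/28 - 121/84 + 11/4)*(-1/1808) = (23/12)*(-1/1808) = -23/21696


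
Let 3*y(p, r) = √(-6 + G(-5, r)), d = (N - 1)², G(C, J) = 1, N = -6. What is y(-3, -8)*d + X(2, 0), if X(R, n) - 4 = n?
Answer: 4 + 49*I*√5/3 ≈ 4.0 + 36.522*I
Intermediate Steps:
X(R, n) = 4 + n
d = 49 (d = (-6 - 1)² = (-7)² = 49)
y(p, r) = I*√5/3 (y(p, r) = √(-6 + 1)/3 = √(-5)/3 = (I*√5)/3 = I*√5/3)
y(-3, -8)*d + X(2, 0) = (I*√5/3)*49 + (4 + 0) = 49*I*√5/3 + 4 = 4 + 49*I*√5/3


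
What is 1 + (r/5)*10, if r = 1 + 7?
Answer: 17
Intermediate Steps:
r = 8
1 + (r/5)*10 = 1 + (8/5)*10 = 1 + 16 = 17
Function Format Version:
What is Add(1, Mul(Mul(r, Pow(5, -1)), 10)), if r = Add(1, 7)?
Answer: 17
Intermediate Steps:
r = 8
Add(1, Mul(Mul(r, Pow(5, -1)), 10)) = Add(1, Mul(Mul(8, Pow(5, -1)), 10)) = Add(1, Mul(Mul(8, Rational(1, 5)), 10)) = Add(1, Mul(Rational(8, 5), 10)) = Add(1, 16) = 17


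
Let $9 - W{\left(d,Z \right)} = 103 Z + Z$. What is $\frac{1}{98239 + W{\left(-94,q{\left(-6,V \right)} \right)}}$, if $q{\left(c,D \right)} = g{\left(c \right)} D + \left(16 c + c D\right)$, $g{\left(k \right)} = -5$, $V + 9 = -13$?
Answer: $\frac{1}{83064} \approx 1.2039 \cdot 10^{-5}$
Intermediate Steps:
$V = -22$ ($V = -9 - 13 = -22$)
$q{\left(c,D \right)} = - 5 D + 16 c + D c$ ($q{\left(c,D \right)} = - 5 D + \left(16 c + c D\right) = - 5 D + \left(16 c + D c\right) = - 5 D + 16 c + D c$)
$W{\left(d,Z \right)} = 9 - 104 Z$ ($W{\left(d,Z \right)} = 9 - \left(103 Z + Z\right) = 9 - 104 Z$)
$\frac{1}{98239 + W{\left(-94,q{\left(-6,V \right)} \right)}} = \frac{1}{98239 + \left(9 - 104 \left(\left(-5\right) \left(-22\right) + 16 \left(-6\right) - -132\right)\right)} = \frac{1}{98239 + \left(9 - 104 \left(110 - 96 + 132\right)\right)} = \frac{1}{98239 + \left(9 - 15184\right)} = \frac{1}{98239 - 15175} = \frac{1}{83064}$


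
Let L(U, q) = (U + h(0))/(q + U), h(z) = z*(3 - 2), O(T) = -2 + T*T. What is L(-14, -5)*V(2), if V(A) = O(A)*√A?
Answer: 28*√2/19 ≈ 2.0841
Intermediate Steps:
O(T) = -2 + T²
V(A) = √A*(-2 + A²) (V(A) = (-2 + A²)*√A = √A*(-2 + A²))
h(z) = z (h(z) = z*1 = z)
L(U, q) = U/(U + q) (L(U, q) = (U + 0)/(q + U) = U/(U + q))
L(-14, -5)*V(2) = (-14/(-14 - 5))*(√2*(-2 + 2²)) = (-14/(-19))*(√2*(-2 + 4)) = (-14*(-1/19))*(√2*2) = 14*(2*√2)/19 = 28*√2/19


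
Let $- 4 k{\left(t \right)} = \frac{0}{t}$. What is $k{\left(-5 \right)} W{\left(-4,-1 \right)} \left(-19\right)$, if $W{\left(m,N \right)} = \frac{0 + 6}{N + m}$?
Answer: $0$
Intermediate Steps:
$W{\left(m,N \right)} = \frac{6}{N + m}$
$k{\left(t \right)} = 0$ ($k{\left(t \right)} = - \frac{0 \frac{1}{t}}{4} = \left(- \frac{1}{4}\right) 0 = 0$)
$k{\left(-5 \right)} W{\left(-4,-1 \right)} \left(-19\right) = 0 \frac{6}{-1 - 4} \left(-19\right) = 0 \frac{6}{-5} \left(-19\right) = 0 \cdot 6 \left(- \frac{1}{5}\right) \left(-19\right) = 0 \left(- \frac{6}{5}\right) \left(-19\right) = 0 \left(-19\right) = 0$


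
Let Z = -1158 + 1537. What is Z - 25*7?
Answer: 204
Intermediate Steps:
Z = 379
Z - 25*7 = 379 - 25*7 = 379 - 175 = 204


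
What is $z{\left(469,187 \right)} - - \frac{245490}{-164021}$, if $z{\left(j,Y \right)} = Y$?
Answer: $\frac{30426437}{164021} \approx 185.5$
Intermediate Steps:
$z{\left(469,187 \right)} - - \frac{245490}{-164021} = 187 - - \frac{245490}{-164021} = 187 - \left(-245490\right) \left(- \frac{1}{164021}\right) = 187 - \frac{245490}{164021} = \frac{30426437}{164021}$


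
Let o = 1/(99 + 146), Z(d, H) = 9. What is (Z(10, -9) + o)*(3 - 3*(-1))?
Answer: 13236/245 ≈ 54.024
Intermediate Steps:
o = 1/245 ≈ 0.0040816
(Z(10, -9) + o)*(3 - 3*(-1)) = (9 + 1/245)*(3 - 3*(-1)) = 2206*(3 + 3)/245 = (2206/245)*6 = 13236/245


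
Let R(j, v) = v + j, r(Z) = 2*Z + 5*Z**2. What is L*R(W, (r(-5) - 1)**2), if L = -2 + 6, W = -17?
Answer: 51916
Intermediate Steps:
L = 4
R(j, v) = j + v
L*R(W, (r(-5) - 1)**2) = 4*(-17 + (-5*(2 + 5*(-5)) - 1)**2) = 4*(-17 + (-5*(2 - 25) - 1)**2) = 4*(-17 + (-5*(-23) - 1)**2) = 4*(-17 + (115 - 1)**2) = 4*(-17 + 114**2) = 4*(-17 + 12996) = 4*12979 = 51916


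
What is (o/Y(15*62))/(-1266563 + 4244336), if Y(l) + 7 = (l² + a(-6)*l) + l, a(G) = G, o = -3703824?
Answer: -1234608/853869459613 ≈ -1.4459e-6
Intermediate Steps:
Y(l) = -7 + l² - 5*l (Y(l) = -7 + ((l² - 6*l) + l) = -7 + (l² - 5*l) = -7 + l² - 5*l)
(o/Y(15*62))/(-1266563 + 4244336) = (-3703824/(-7 + (15*62)² - 75*62))/(-1266563 + 4244336) = -3703824/(-7 + 930² - 5*930)/2977773 = -3703824/(-7 + 864900 - 4650)*(1/2977773) = -3703824/860243*(1/2977773) = -3703824*1/860243*(1/2977773) = -3703824/860243*1/2977773 = -1234608/853869459613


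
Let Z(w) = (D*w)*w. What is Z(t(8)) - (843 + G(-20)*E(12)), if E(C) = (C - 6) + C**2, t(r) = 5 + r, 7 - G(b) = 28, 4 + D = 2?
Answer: 1969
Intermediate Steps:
D = -2 (D = -4 + 2 = -2)
G(b) = -21 (G(b) = 7 - 1*28 = 7 - 28 = -21)
Z(w) = -2*w**2 (Z(w) = (-2*w)*w = -2*w**2)
E(C) = -6 + C + C**2 (E(C) = (-6 + C) + C**2 = -6 + C + C**2)
Z(t(8)) - (843 + G(-20)*E(12)) = -2*(5 + 8)**2 - (843 - 21*(-6 + 12 + 12**2)) = -2*13**2 - (843 - 21*(-6 + 12 + 144)) = -2*169 - (843 - 21*150) = -338 - (843 - 3150) = -338 - 1*(-2307) = -338 + 2307 = 1969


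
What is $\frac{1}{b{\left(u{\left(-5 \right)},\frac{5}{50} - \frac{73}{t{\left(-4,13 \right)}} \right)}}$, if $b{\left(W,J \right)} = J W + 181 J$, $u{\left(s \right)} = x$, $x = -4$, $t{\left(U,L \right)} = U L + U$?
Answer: $\frac{280}{69561} \approx 0.0040252$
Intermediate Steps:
$t{\left(U,L \right)} = U + L U$ ($t{\left(U,L \right)} = L U + U = U + L U$)
$u{\left(s \right)} = -4$
$b{\left(W,J \right)} = 181 J + J W$
$\frac{1}{b{\left(u{\left(-5 \right)},\frac{5}{50} - \frac{73}{t{\left(-4,13 \right)}} \right)}} = \frac{1}{\left(\frac{5}{50} - \frac{73}{\left(-4\right) \left(1 + 13\right)}\right) \left(181 - 4\right)} = \frac{1}{\left(5 \cdot \frac{1}{50} - \frac{73}{\left(-4\right) 14}\right) 177} = \frac{1}{\left(\frac{1}{10} - \frac{73}{-56}\right) 177} = \frac{1}{\left(\frac{1}{10} - - \frac{73}{56}\right) 177} = \frac{1}{\left(\frac{1}{10} + \frac{73}{56}\right) 177} = \frac{1}{\frac{393}{280} \cdot 177} = \frac{1}{\frac{69561}{280}} = \frac{280}{69561}$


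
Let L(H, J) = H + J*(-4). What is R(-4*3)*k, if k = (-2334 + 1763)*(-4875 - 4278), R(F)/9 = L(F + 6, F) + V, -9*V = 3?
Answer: 1959886125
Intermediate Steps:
L(H, J) = H - 4*J
V = -⅓ (V = -⅑*3 = -⅓ ≈ -0.33333)
R(F) = 51 - 27*F (R(F) = 9*(((F + 6) - 4*F) - ⅓) = 9*(((6 + F) - 4*F) - ⅓) = 9*((6 - 3*F) - ⅓) = 9*(17/3 - 3*F) = 51 - 27*F)
k = 5226363 (k = -571*(-9153) = 5226363)
R(-4*3)*k = (51 - (-108)*3)*5226363 = (51 - 27*(-12))*5226363 = (51 + 324)*5226363 = 375*5226363 = 1959886125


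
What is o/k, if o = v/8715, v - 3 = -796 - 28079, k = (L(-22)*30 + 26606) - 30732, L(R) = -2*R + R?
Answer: 4812/5034365 ≈ 0.00095583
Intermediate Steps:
L(R) = -R
k = -3466 (k = (-1*(-22)*30 + 26606) - 30732 = (22*30 + 26606) - 30732 = (660 + 26606) - 30732 = 27266 - 30732 = -3466)
v = -28872 (v = 3 + (-796 - 28079) = 3 - 28875 = -28872)
o = -9624/2905 (o = -28872/8715 = -28872*1/8715 = -9624/2905 ≈ -3.3129)
o/k = -9624/2905/(-3466) = -9624/2905*(-1/3466) = 4812/5034365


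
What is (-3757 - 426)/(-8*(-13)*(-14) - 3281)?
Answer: 4183/4737 ≈ 0.88305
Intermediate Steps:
(-3757 - 426)/(-8*(-13)*(-14) - 3281) = -4183/(104*(-14) - 3281) = -4183/(-1456 - 3281) = -4183/(-4737) = -4183*(-1/4737) = 4183/4737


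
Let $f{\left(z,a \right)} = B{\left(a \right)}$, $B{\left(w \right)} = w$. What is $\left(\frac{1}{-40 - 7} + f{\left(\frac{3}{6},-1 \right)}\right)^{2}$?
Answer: $\frac{2304}{2209} \approx 1.043$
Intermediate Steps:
$f{\left(z,a \right)} = a$
$\left(\frac{1}{-40 - 7} + f{\left(\frac{3}{6},-1 \right)}\right)^{2} = \left(\frac{1}{-40 - 7} - 1\right)^{2} = \left(\frac{1}{-47} - 1\right)^{2} = \left(- \frac{1}{47} - 1\right)^{2} = \left(- \frac{48}{47}\right)^{2} = \frac{2304}{2209}$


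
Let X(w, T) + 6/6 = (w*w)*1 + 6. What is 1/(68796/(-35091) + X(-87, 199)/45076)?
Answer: -12553666/22502137 ≈ -0.55789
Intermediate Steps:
X(w, T) = 5 + w**2 (X(w, T) = -1 + ((w*w)*1 + 6) = -1 + (w**2*1 + 6) = -1 + (w**2 + 6) = -1 + (6 + w**2) = 5 + w**2)
1/(68796/(-35091) + X(-87, 199)/45076) = 1/(68796/(-35091) + (5 + (-87)**2)/45076) = 1/(68796*(-1/35091) + (5 + 7569)*(1/45076)) = 1/(-1092/557 + 7574*(1/45076)) = 1/(-1092/557 + 3787/22538) = 1/(-22502137/12553666) = -12553666/22502137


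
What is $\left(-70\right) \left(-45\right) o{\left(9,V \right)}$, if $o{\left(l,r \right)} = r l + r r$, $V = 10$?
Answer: $598500$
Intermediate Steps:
$o{\left(l,r \right)} = r^{2} + l r$ ($o{\left(l,r \right)} = l r + r^{2} = r^{2} + l r$)
$\left(-70\right) \left(-45\right) o{\left(9,V \right)} = \left(-70\right) \left(-45\right) 10 \left(9 + 10\right) = 3150 \cdot 10 \cdot 19 = 3150 \cdot 190 = 598500$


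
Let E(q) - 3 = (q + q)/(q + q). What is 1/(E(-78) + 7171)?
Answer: 1/7175 ≈ 0.00013937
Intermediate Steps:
E(q) = 4 (E(q) = 3 + (q + q)/(q + q) = 3 + (2*q)/((2*q)) = 3 + (2*q)*(1/(2*q)) = 3 + 1 = 4)
1/(E(-78) + 7171) = 1/(4 + 7171) = 1/7175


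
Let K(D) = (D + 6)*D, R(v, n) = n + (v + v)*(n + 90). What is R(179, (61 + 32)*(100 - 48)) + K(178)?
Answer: 1801096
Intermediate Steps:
R(v, n) = n + 2*v*(90 + n) (R(v, n) = n + (2*v)*(90 + n) = n + 2*v*(90 + n))
K(D) = D*(6 + D) (K(D) = (6 + D)*D = D*(6 + D))
R(179, (61 + 32)*(100 - 48)) + K(178) = ((61 + 32)*(100 - 48) + 180*179 + 2*((61 + 32)*(100 - 48))*179) + 178*(6 + 178) = (93*52 + 32220 + 2*(93*52)*179) + 178*184 = (4836 + 32220 + 2*4836*179) + 32752 = (4836 + 32220 + 1731288) + 32752 = 1768344 + 32752 = 1801096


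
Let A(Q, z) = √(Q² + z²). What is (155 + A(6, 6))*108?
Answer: 16740 + 648*√2 ≈ 17656.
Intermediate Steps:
(155 + A(6, 6))*108 = (155 + √(6² + 6²))*108 = (155 + √(36 + 36))*108 = (155 + √72)*108 = (155 + 6*√2)*108 = 16740 + 648*√2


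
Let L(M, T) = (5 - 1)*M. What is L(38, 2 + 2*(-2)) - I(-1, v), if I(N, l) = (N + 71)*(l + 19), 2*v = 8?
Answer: -1458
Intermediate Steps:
v = 4 (v = (1/2)*8 = 4)
L(M, T) = 4*M
I(N, l) = (19 + l)*(71 + N) (I(N, l) = (71 + N)*(19 + l) = (19 + l)*(71 + N))
L(38, 2 + 2*(-2)) - I(-1, v) = 4*38 - (1349 + 19*(-1) + 71*4 - 1*4) = 152 - (1349 - 19 + 284 - 4) = 152 - 1*1610 = 152 - 1610 = -1458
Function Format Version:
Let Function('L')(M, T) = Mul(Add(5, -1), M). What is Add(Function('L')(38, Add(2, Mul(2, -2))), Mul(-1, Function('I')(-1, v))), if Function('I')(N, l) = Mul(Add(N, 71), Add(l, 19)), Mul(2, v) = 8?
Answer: -1458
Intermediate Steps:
v = 4 (v = Mul(Rational(1, 2), 8) = 4)
Function('L')(M, T) = Mul(4, M)
Function('I')(N, l) = Mul(Add(19, l), Add(71, N)) (Function('I')(N, l) = Mul(Add(71, N), Add(19, l)) = Mul(Add(19, l), Add(71, N)))
Add(Function('L')(38, Add(2, Mul(2, -2))), Mul(-1, Function('I')(-1, v))) = Add(Mul(4, 38), Mul(-1, Add(1349, Mul(19, -1), Mul(71, 4), Mul(-1, 4)))) = Add(152, Mul(-1, Add(1349, -19, 284, -4))) = Add(152, Mul(-1, 1610)) = Add(152, -1610) = -1458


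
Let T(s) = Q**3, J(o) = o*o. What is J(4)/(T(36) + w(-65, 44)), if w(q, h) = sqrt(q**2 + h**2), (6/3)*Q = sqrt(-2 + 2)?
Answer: 16*sqrt(6161)/6161 ≈ 0.20384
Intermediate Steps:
J(o) = o**2
Q = 0 (Q = sqrt(-2 + 2)/2 = sqrt(0)/2 = (1/2)*0 = 0)
w(q, h) = sqrt(h**2 + q**2)
T(s) = 0 (T(s) = 0**3 = 0)
J(4)/(T(36) + w(-65, 44)) = 4**2/(0 + sqrt(44**2 + (-65)**2)) = 16/(0 + sqrt(1936 + 4225)) = 16/(0 + sqrt(6161)) = 16/(sqrt(6161)) = 16*(sqrt(6161)/6161) = 16*sqrt(6161)/6161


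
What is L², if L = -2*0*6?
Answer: 0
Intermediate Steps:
L = 0 (L = 0*6 = 0)
L² = 0² = 0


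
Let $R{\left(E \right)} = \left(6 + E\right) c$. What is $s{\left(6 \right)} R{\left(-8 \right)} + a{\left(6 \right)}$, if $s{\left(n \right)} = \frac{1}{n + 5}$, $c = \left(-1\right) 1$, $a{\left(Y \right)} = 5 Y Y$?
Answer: $\frac{1982}{11} \approx 180.18$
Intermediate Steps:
$a{\left(Y \right)} = 5 Y^{2}$
$c = -1$
$s{\left(n \right)} = \frac{1}{5 + n}$
$R{\left(E \right)} = -6 - E$ ($R{\left(E \right)} = \left(6 + E\right) \left(-1\right) = -6 - E$)
$s{\left(6 \right)} R{\left(-8 \right)} + a{\left(6 \right)} = \frac{-6 - -8}{5 + 6} + 5 \cdot 6^{2} = \frac{-6 + 8}{11} + 5 \cdot 36 = \frac{1}{11} \cdot 2 + 180 = \frac{2}{11} + 180 = \frac{1982}{11}$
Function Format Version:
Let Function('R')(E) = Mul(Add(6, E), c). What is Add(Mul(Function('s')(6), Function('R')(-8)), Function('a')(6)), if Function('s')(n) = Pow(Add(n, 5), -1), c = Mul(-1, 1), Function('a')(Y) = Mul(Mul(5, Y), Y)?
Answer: Rational(1982, 11) ≈ 180.18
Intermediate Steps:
Function('a')(Y) = Mul(5, Pow(Y, 2))
c = -1
Function('s')(n) = Pow(Add(5, n), -1)
Function('R')(E) = Add(-6, Mul(-1, E)) (Function('R')(E) = Mul(Add(6, E), -1) = Add(-6, Mul(-1, E)))
Add(Mul(Function('s')(6), Function('R')(-8)), Function('a')(6)) = Add(Mul(Pow(Add(5, 6), -1), Add(-6, Mul(-1, -8))), Mul(5, Pow(6, 2))) = Add(Mul(Pow(11, -1), Add(-6, 8)), Mul(5, 36)) = Add(Mul(Rational(1, 11), 2), 180) = Add(Rational(2, 11), 180) = Rational(1982, 11)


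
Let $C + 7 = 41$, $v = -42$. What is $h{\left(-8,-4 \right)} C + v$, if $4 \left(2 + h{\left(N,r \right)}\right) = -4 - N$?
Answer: $-76$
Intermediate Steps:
$h{\left(N,r \right)} = -3 - \frac{N}{4}$ ($h{\left(N,r \right)} = -2 + \frac{-4 - N}{4} = -2 - \left(1 + \frac{N}{4}\right) = -3 - \frac{N}{4}$)
$C = 34$ ($C = -7 + 41 = 34$)
$h{\left(-8,-4 \right)} C + v = \left(-3 - -2\right) 34 - 42 = \left(-3 + 2\right) 34 - 42 = \left(-1\right) 34 - 42 = -34 - 42 = -76$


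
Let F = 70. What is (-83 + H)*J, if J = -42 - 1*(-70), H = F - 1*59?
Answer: -2016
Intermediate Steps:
H = 11 (H = 70 - 1*59 = 70 - 59 = 11)
J = 28 (J = -42 + 70 = 28)
(-83 + H)*J = (-83 + 11)*28 = -72*28 = -2016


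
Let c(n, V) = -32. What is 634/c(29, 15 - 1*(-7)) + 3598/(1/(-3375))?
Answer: -194292317/16 ≈ -1.2143e+7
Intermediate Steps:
634/c(29, 15 - 1*(-7)) + 3598/(1/(-3375)) = 634/(-32) + 3598/(1/(-3375)) = 634*(-1/32) + 3598/(-1/3375) = -317/16 + 3598*(-3375) = -317/16 - 12143250 = -194292317/16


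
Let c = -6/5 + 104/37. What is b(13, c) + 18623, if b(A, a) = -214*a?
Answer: 3381483/185 ≈ 18278.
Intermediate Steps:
c = 298/185 (c = -6*⅕ + 104*(1/37) = -6/5 + 104/37 = 298/185 ≈ 1.6108)
b(13, c) + 18623 = -214*298/185 + 18623 = -63772/185 + 18623 = 3381483/185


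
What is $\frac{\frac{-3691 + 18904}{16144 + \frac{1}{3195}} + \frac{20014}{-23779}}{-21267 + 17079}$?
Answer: $- \frac{2519740319}{104830148176788} \approx -2.4036 \cdot 10^{-5}$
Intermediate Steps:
$\frac{\frac{-3691 + 18904}{16144 + \frac{1}{3195}} + \frac{20014}{-23779}}{-21267 + 17079} = \frac{\frac{15213}{16144 + \frac{1}{3195}} + 20014 \left(- \frac{1}{23779}\right)}{-4188} = \left(\frac{15213}{\frac{51580081}{3195}} - \frac{20014}{23779}\right) \left(- \frac{1}{4188}\right) = \left(15213 \cdot \frac{3195}{51580081} - \frac{20014}{23779}\right) \left(- \frac{1}{4188}\right) = \left(\frac{48605535}{51580081} - \frac{20014}{23779}\right) \left(- \frac{1}{4188}\right) = \frac{2519740319}{25031076451} \left(- \frac{1}{4188}\right) = - \frac{2519740319}{104830148176788}$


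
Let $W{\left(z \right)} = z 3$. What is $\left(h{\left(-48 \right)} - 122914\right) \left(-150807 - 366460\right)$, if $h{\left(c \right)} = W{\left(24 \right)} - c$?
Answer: $63517283998$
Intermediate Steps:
$W{\left(z \right)} = 3 z$
$h{\left(c \right)} = 72 - c$ ($h{\left(c \right)} = 3 \cdot 24 - c = 72 - c$)
$\left(h{\left(-48 \right)} - 122914\right) \left(-150807 - 366460\right) = \left(\left(72 - -48\right) - 122914\right) \left(-150807 - 366460\right) = \left(\left(72 + 48\right) - 122914\right) \left(-517267\right) = \left(120 - 122914\right) \left(-517267\right) = \left(-122794\right) \left(-517267\right) = 63517283998$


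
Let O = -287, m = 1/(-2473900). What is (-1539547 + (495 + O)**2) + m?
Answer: -3701654513701/2473900 ≈ -1.4963e+6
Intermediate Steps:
m = -1/2473900 ≈ -4.0422e-7
(-1539547 + (495 + O)**2) + m = (-1539547 + (495 - 287)**2) - 1/2473900 = (-1539547 + 208**2) - 1/2473900 = (-1539547 + 43264) - 1/2473900 = -1496283 - 1/2473900 = -3701654513701/2473900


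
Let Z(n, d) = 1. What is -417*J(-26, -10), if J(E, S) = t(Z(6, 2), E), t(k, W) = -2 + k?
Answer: 417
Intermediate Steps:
J(E, S) = -1 (J(E, S) = -2 + 1 = -1)
-417*J(-26, -10) = -417*(-1) = 417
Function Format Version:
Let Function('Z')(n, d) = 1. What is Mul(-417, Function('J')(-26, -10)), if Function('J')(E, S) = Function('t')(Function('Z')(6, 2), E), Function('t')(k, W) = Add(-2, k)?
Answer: 417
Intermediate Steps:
Function('J')(E, S) = -1 (Function('J')(E, S) = Add(-2, 1) = -1)
Mul(-417, Function('J')(-26, -10)) = Mul(-417, -1) = 417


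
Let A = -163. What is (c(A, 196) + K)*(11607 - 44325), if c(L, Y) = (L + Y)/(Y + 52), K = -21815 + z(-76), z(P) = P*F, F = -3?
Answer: 87578609937/124 ≈ 7.0628e+8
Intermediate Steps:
z(P) = -3*P (z(P) = P*(-3) = -3*P)
K = -21587 (K = -21815 - 3*(-76) = -21815 + 228 = -21587)
c(L, Y) = (L + Y)/(52 + Y)
(c(A, 196) + K)*(11607 - 44325) = ((-163 + 196)/(52 + 196) - 21587)*(11607 - 44325) = (33/248 - 21587)*(-32718) = -5353543/248*(-32718) = 87578609937/124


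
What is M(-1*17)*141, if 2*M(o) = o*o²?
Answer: -692733/2 ≈ -3.4637e+5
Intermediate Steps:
M(o) = o³/2 (M(o) = (o*o²)/2 = o³/2)
M(-1*17)*141 = ((-1*17)³/2)*141 = ((½)*(-17)³)*141 = ((½)*(-4913))*141 = -4913/2*141 = -692733/2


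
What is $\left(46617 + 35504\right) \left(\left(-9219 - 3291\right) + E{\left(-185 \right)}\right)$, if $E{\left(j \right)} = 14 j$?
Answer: $-1240027100$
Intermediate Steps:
$\left(46617 + 35504\right) \left(\left(-9219 - 3291\right) + E{\left(-185 \right)}\right) = \left(46617 + 35504\right) \left(\left(-9219 - 3291\right) + 14 \left(-185\right)\right) = 82121 \left(\left(-9219 - 3291\right) - 2590\right) = 82121 \left(-12510 - 2590\right) = 82121 \left(-15100\right) = -1240027100$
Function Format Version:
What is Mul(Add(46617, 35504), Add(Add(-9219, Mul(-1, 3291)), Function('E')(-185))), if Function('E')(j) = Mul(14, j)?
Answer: -1240027100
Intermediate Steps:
Mul(Add(46617, 35504), Add(Add(-9219, Mul(-1, 3291)), Function('E')(-185))) = Mul(Add(46617, 35504), Add(Add(-9219, Mul(-1, 3291)), Mul(14, -185))) = Mul(82121, Add(Add(-9219, -3291), -2590)) = Mul(82121, Add(-12510, -2590)) = Mul(82121, -15100) = -1240027100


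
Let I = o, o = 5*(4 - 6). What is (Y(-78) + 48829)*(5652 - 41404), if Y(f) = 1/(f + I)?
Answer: -19203074019/11 ≈ -1.7457e+9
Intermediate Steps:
o = -10 (o = 5*(-2) = -10)
I = -10
Y(f) = 1/(-10 + f) (Y(f) = 1/(f - 10) = 1/(-10 + f))
(Y(-78) + 48829)*(5652 - 41404) = (1/(-10 - 78) + 48829)*(5652 - 41404) = (1/(-88) + 48829)*(-35752) = (-1/88 + 48829)*(-35752) = (4296951/88)*(-35752) = -19203074019/11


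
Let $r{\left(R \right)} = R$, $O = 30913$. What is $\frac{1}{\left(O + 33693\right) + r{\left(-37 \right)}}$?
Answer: $\frac{1}{64569} \approx 1.5487 \cdot 10^{-5}$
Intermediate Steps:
$\frac{1}{\left(O + 33693\right) + r{\left(-37 \right)}} = \frac{1}{\left(30913 + 33693\right) - 37} = \frac{1}{64606 - 37} = \frac{1}{64569}$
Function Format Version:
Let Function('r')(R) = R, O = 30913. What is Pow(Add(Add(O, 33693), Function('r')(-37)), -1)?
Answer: Rational(1, 64569) ≈ 1.5487e-5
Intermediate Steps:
Pow(Add(Add(O, 33693), Function('r')(-37)), -1) = Pow(Add(Add(30913, 33693), -37), -1) = Pow(Add(64606, -37), -1) = Pow(64569, -1) = Rational(1, 64569)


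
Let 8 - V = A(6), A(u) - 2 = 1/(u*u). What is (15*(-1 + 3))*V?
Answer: 1075/6 ≈ 179.17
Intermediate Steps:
A(u) = 2 + u⁻² (A(u) = 2 + 1/(u*u) = 2 + 1/(u²) = 2 + u⁻²)
V = 215/36 (V = 8 - (2 + 6⁻²) = 8 - (2 + 1/36) = 8 - 1*73/36 = 8 - 73/36 = 215/36 ≈ 5.9722)
(15*(-1 + 3))*V = (15*(-1 + 3))*(215/36) = (15*2)*(215/36) = 30*(215/36) = 1075/6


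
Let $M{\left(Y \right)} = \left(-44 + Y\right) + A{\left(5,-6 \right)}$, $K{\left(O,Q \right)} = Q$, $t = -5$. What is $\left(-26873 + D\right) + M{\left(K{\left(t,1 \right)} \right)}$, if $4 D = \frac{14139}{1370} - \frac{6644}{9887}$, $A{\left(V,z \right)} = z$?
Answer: $- \frac{1458523730707}{54180760} \approx -26920.0$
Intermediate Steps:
$D = \frac{130690013}{54180760}$ ($D = \frac{\frac{14139}{1370} - \frac{6644}{9887}}{4} = \frac{1}{4} \cdot \frac{130690013}{13545190} = \frac{130690013}{54180760} \approx 2.4121$)
$M{\left(Y \right)} = -50 + Y$ ($M{\left(Y \right)} = \left(-44 + Y\right) - 6 = -50 + Y$)
$\left(-26873 + D\right) + M{\left(K{\left(t,1 \right)} \right)} = \left(-26873 + \frac{130690013}{54180760}\right) + \left(-50 + 1\right) = - \frac{1455868873467}{54180760} - 49 = - \frac{1458523730707}{54180760}$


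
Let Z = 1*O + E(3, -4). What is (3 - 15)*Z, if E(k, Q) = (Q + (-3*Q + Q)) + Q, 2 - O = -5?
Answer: -84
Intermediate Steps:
O = 7 (O = 2 - 1*(-5) = 2 + 5 = 7)
E(k, Q) = 0 (E(k, Q) = (Q - 2*Q) + Q = -Q + Q = 0)
Z = 7 (Z = 1*7 + 0 = 7 + 0 = 7)
(3 - 15)*Z = (3 - 15)*7 = -12*7 = -84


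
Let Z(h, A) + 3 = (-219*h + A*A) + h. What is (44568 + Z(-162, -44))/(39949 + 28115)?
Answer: 81817/68064 ≈ 1.2021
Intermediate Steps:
Z(h, A) = -3 + A**2 - 218*h (Z(h, A) = -3 + ((-219*h + A*A) + h) = -3 + ((-219*h + A**2) + h) = -3 + ((A**2 - 219*h) + h) = -3 + (A**2 - 218*h) = -3 + A**2 - 218*h)
(44568 + Z(-162, -44))/(39949 + 28115) = (44568 + (-3 + (-44)**2 - 218*(-162)))/(39949 + 28115) = (44568 + (-3 + 1936 + 35316))/68064 = (44568 + 37249)*(1/68064) = 81817*(1/68064) = 81817/68064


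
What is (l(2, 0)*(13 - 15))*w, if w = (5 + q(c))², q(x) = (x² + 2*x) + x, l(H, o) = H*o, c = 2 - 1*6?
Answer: 0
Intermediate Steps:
c = -4 (c = 2 - 6 = -4)
q(x) = x² + 3*x
w = 81 (w = (5 - 4*(3 - 4))² = (5 - 4*(-1))² = (5 + 4)² = 9² = 81)
(l(2, 0)*(13 - 15))*w = ((2*0)*(13 - 15))*81 = (0*(-2))*81 = 0*81 = 0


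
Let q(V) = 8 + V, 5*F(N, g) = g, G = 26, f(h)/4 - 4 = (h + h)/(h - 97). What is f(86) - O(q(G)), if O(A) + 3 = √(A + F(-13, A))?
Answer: -479/11 - 2*√255/5 ≈ -49.933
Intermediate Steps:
f(h) = 16 + 8*h/(-97 + h) (f(h) = 16 + 4*((h + h)/(h - 97)) = 16 + 4*((2*h)/(-97 + h)) = 16 + 4*(2*h/(-97 + h)) = 16 + 8*h/(-97 + h))
F(N, g) = g/5
O(A) = -3 + √30*√A/5 (O(A) = -3 + √(A + A/5) = -3 + √(6*A/5) = -3 + √30*√A/5)
f(86) - O(q(G)) = 8*(-194 + 3*86)/(-97 + 86) - (-3 + √30*√(8 + 26)/5) = 8*(-194 + 258)/(-11) - (-3 + √30*√34/5) = 8*(-1/11)*64 - (-3 + 2*√255/5) = -512/11 + (3 - 2*√255/5) = -479/11 - 2*√255/5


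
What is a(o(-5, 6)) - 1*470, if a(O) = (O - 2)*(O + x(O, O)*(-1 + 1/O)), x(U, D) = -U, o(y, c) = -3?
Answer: -435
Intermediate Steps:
a(O) = (-2 + O)*(O - O*(-1 + 1/O)) (a(O) = (O - 2)*(O + (-O)*(-1 + 1/O)) = (-2 + O)*(O + (-O)*(-1 + 1/O)) = (-2 + O)*(O - O*(-1 + 1/O)))
a(o(-5, 6)) - 1*470 = (2 - 5*(-3) + 2*(-3)**2) - 1*470 = (2 + 15 + 2*9) - 470 = (2 + 15 + 18) - 470 = 35 - 470 = -435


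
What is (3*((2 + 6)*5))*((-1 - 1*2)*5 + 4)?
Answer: -1320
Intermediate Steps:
(3*((2 + 6)*5))*((-1 - 1*2)*5 + 4) = (3*(8*5))*((-1 - 2)*5 + 4) = (3*40)*(-3*5 + 4) = 120*(-15 + 4) = 120*(-11) = -1320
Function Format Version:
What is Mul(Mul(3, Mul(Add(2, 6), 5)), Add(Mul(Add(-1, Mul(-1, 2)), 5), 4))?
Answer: -1320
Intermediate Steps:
Mul(Mul(3, Mul(Add(2, 6), 5)), Add(Mul(Add(-1, Mul(-1, 2)), 5), 4)) = Mul(Mul(3, Mul(8, 5)), Add(Mul(Add(-1, -2), 5), 4)) = Mul(Mul(3, 40), Add(Mul(-3, 5), 4)) = Mul(120, Add(-15, 4)) = Mul(120, -11) = -1320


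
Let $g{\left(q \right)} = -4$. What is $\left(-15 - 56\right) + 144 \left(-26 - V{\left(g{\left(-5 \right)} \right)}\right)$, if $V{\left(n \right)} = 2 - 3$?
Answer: $-3671$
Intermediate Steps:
$V{\left(n \right)} = -1$ ($V{\left(n \right)} = 2 - 3 = -1$)
$\left(-15 - 56\right) + 144 \left(-26 - V{\left(g{\left(-5 \right)} \right)}\right) = \left(-15 - 56\right) + 144 \left(-26 - -1\right) = -71 + 144 \left(-26 + 1\right) = -71 + 144 \left(-25\right) = -71 - 3600 = -3671$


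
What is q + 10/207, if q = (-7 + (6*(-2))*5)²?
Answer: 929233/207 ≈ 4489.0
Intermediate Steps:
q = 4489 (q = (-7 - 12*5)² = (-7 - 60)² = (-67)² = 4489)
q + 10/207 = 4489 + 10/207 = 929233/207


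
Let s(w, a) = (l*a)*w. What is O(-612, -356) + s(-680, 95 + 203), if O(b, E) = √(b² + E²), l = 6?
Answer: -1215840 + 4*√31330 ≈ -1.2151e+6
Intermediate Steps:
O(b, E) = √(E² + b²)
s(w, a) = 6*a*w (s(w, a) = (6*a)*w = 6*a*w)
O(-612, -356) + s(-680, 95 + 203) = √((-356)² + (-612)²) + 6*(95 + 203)*(-680) = √(126736 + 374544) + 6*298*(-680) = √501280 - 1215840 = 4*√31330 - 1215840 = -1215840 + 4*√31330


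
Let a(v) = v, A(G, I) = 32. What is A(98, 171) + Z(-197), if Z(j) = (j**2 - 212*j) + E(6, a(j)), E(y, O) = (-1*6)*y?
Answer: 80569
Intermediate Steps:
E(y, O) = -6*y
Z(j) = -36 + j**2 - 212*j (Z(j) = (j**2 - 212*j) - 6*6 = (j**2 - 212*j) - 36 = -36 + j**2 - 212*j)
A(98, 171) + Z(-197) = 32 + (-36 + (-197)**2 - 212*(-197)) = 32 + (-36 + 38809 + 41764) = 32 + 80537 = 80569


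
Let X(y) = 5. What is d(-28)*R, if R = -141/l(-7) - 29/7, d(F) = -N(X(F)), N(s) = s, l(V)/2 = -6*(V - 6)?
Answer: 9185/364 ≈ 25.234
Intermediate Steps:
l(V) = 72 - 12*V (l(V) = 2*(-6*(V - 6)) = 2*(-6*(-6 + V)) = 2*(36 - 6*V) = 72 - 12*V)
d(F) = -5 (d(F) = -1*5 = -5)
R = -1837/364 (R = -141/(72 - 12*(-7)) - 29/7 = -141/(72 + 84) - 29*1/7 = -141/156 - 29/7 = -141*1/156 - 29/7 = -47/52 - 29/7 = -1837/364 ≈ -5.0467)
d(-28)*R = -5*(-1837/364) = 9185/364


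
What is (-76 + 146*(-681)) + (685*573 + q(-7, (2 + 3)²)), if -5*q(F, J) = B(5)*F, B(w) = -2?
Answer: 1465001/5 ≈ 2.9300e+5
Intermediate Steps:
q(F, J) = 2*F/5 (q(F, J) = -(-2)*F/5 = 2*F/5)
(-76 + 146*(-681)) + (685*573 + q(-7, (2 + 3)²)) = (-76 + 146*(-681)) + (685*573 + (⅖)*(-7)) = (-76 - 99426) + (392505 - 14/5) = -99502 + 1962511/5 = 1465001/5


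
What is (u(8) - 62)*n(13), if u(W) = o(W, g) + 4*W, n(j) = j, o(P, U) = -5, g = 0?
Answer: -455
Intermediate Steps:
u(W) = -5 + 4*W
(u(8) - 62)*n(13) = ((-5 + 4*8) - 62)*13 = ((-5 + 32) - 62)*13 = (27 - 62)*13 = -35*13 = -455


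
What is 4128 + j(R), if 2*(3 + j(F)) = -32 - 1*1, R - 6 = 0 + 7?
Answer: 8217/2 ≈ 4108.5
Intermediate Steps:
R = 13 (R = 6 + (0 + 7) = 6 + 7 = 13)
j(F) = -39/2 (j(F) = -3 + (-32 - 1*1)/2 = -3 + (-32 - 1)/2 = -3 + (½)*(-33) = -3 - 33/2 = -39/2)
4128 + j(R) = 4128 - 39/2 = 8217/2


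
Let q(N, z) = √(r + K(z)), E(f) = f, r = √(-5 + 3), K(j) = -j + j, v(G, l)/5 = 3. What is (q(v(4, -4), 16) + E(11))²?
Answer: (11 + 2^(¼)*√I)² ≈ 139.5 + 19.914*I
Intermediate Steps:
v(G, l) = 15 (v(G, l) = 5*3 = 15)
K(j) = 0
r = I*√2 (r = √(-2) = I*√2 ≈ 1.4142*I)
q(N, z) = 2^(¼)*√I (q(N, z) = √(I*√2 + 0) = √(I*√2) = 2^(¼)*√I)
(q(v(4, -4), 16) + E(11))² = (2^(¼)*√I + 11)² = (11 + 2^(¼)*√I)²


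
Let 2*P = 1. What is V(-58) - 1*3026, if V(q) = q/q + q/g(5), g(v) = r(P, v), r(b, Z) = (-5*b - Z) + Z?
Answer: -15009/5 ≈ -3001.8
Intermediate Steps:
P = ½ (P = (½)*1 = ½ ≈ 0.50000)
r(b, Z) = -5*b (r(b, Z) = (-Z - 5*b) + Z = -5*b)
g(v) = -5/2 (g(v) = -5*½ = -5/2)
V(q) = 1 - 2*q/5 (V(q) = q/q + q/(-5/2) = 1 + q*(-⅖) = 1 - 2*q/5)
V(-58) - 1*3026 = (1 - ⅖*(-58)) - 1*3026 = (1 + 116/5) - 3026 = 121/5 - 3026 = -15009/5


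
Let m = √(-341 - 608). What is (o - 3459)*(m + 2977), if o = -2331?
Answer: -17236830 - 5790*I*√949 ≈ -1.7237e+7 - 1.7837e+5*I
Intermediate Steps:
m = I*√949 (m = √(-949) = I*√949 ≈ 30.806*I)
(o - 3459)*(m + 2977) = (-2331 - 3459)*(I*√949 + 2977) = -5790*(2977 + I*√949) = -17236830 - 5790*I*√949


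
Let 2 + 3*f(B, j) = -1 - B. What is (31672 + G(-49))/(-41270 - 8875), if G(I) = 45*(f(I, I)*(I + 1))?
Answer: 1448/50145 ≈ 0.028876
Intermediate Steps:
f(B, j) = -1 - B/3 (f(B, j) = -⅔ + (-1 - B)/3 = -⅔ + (-⅓ - B/3) = -1 - B/3)
G(I) = 45*(1 + I)*(-1 - I/3) (G(I) = 45*((-1 - I/3)*(I + 1)) = 45*((-1 - I/3)*(1 + I)) = 45*((1 + I)*(-1 - I/3)) = 45*(1 + I)*(-1 - I/3))
(31672 + G(-49))/(-41270 - 8875) = (31672 - 15*(1 - 49)*(3 - 49))/(-41270 - 8875) = (31672 - 15*(-48)*(-46))/(-50145) = (31672 - 33120)*(-1/50145) = -1448*(-1/50145) = 1448/50145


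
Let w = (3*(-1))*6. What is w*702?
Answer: -12636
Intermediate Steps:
w = -18 (w = -3*6 = -18)
w*702 = -18*702 = -12636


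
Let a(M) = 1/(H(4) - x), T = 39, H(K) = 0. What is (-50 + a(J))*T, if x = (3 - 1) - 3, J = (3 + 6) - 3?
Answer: -1911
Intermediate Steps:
J = 6 (J = 9 - 3 = 6)
x = -1 (x = 2 - 3 = -1)
a(M) = 1 (a(M) = 1/(0 - 1*(-1)) = 1/(0 + 1) = 1/1 = 1)
(-50 + a(J))*T = (-50 + 1)*39 = -49*39 = -1911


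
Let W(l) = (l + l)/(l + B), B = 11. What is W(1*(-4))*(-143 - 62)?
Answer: 1640/7 ≈ 234.29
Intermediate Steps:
W(l) = 2*l/(11 + l) (W(l) = (l + l)/(l + 11) = (2*l)/(11 + l) = 2*l/(11 + l))
W(1*(-4))*(-143 - 62) = (2*(1*(-4))/(11 + 1*(-4)))*(-143 - 62) = (2*(-4)/(11 - 4))*(-205) = (2*(-4)/7)*(-205) = (2*(-4)*(⅐))*(-205) = -8/7*(-205) = 1640/7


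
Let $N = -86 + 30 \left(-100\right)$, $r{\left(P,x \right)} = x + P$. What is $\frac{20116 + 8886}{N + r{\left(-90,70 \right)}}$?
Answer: $- \frac{14501}{1553} \approx -9.3374$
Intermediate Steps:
$r{\left(P,x \right)} = P + x$
$N = -3086$ ($N = -86 - 3000 = -3086$)
$\frac{20116 + 8886}{N + r{\left(-90,70 \right)}} = \frac{20116 + 8886}{-3086 + \left(-90 + 70\right)} = \frac{29002}{-3086 - 20} = \frac{29002}{-3106} = 29002 \left(- \frac{1}{3106}\right) = - \frac{14501}{1553}$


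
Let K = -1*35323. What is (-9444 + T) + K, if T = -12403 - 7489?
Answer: -64659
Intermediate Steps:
T = -19892
K = -35323
(-9444 + T) + K = (-9444 - 19892) - 35323 = -29336 - 35323 = -64659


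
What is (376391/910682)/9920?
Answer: 376391/9033965440 ≈ 4.1664e-5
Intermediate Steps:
(376391/910682)/9920 = (376391*(1/910682))*(1/9920) = (376391/910682)*(1/9920) = 376391/9033965440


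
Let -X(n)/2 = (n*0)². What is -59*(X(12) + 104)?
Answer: -6136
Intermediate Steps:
X(n) = 0 (X(n) = -2*(n*0)² = -2*0² = -2*0 = 0)
-59*(X(12) + 104) = -59*(0 + 104) = -59*104 = -6136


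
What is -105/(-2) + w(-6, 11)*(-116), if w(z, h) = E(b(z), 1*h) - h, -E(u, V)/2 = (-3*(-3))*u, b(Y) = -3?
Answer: -9871/2 ≈ -4935.5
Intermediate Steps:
E(u, V) = -18*u (E(u, V) = -2*(-3*(-3))*u = -18*u)
w(z, h) = 54 - h (w(z, h) = -18*(-3) - h = 54 - h)
-105/(-2) + w(-6, 11)*(-116) = -105/(-2) + (54 - 1*11)*(-116) = -105*(-½) + (54 - 11)*(-116) = 105/2 + 43*(-116) = 105/2 - 4988 = -9871/2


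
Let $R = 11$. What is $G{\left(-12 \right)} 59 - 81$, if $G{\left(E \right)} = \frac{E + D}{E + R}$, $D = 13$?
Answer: $-140$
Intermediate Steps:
$G{\left(E \right)} = \frac{13 + E}{11 + E}$ ($G{\left(E \right)} = \frac{E + 13}{E + 11} = \frac{13 + E}{11 + E}$)
$G{\left(-12 \right)} 59 - 81 = \frac{13 - 12}{11 - 12} \cdot 59 - 81 = \frac{1}{-1} \cdot 1 \cdot 59 - 81 = \left(-1\right) 1 \cdot 59 - 81 = \left(-1\right) 59 - 81 = -59 - 81 = -140$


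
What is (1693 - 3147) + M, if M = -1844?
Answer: -3298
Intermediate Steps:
(1693 - 3147) + M = (1693 - 3147) - 1844 = -1454 - 1844 = -3298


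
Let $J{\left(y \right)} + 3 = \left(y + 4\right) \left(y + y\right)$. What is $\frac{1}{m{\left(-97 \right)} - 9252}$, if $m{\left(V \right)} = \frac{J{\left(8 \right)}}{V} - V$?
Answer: $- \frac{97}{888224} \approx -0.00010921$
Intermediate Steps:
$J{\left(y \right)} = -3 + 2 y \left(4 + y\right)$ ($J{\left(y \right)} = -3 + \left(y + 4\right) \left(y + y\right) = -3 + \left(4 + y\right) 2 y = -3 + 2 y \left(4 + y\right)$)
$m{\left(V \right)} = - V + \frac{189}{V}$ ($m{\left(V \right)} = \frac{-3 + 2 \cdot 8^{2} + 8 \cdot 8}{V} - V = \frac{-3 + 2 \cdot 64 + 64}{V} - V = \frac{-3 + 128 + 64}{V} - V = \frac{189}{V} - V = - V + \frac{189}{V}$)
$\frac{1}{m{\left(-97 \right)} - 9252} = \frac{1}{\left(\left(-1\right) \left(-97\right) + \frac{189}{-97}\right) - 9252} = \frac{1}{\left(97 + 189 \left(- \frac{1}{97}\right)\right) - 9252} = \frac{1}{\left(97 - \frac{189}{97}\right) - 9252} = \frac{1}{\frac{9220}{97} - 9252} = \frac{1}{- \frac{888224}{97}} = - \frac{97}{888224}$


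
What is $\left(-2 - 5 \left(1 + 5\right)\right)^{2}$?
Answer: $1024$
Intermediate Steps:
$\left(-2 - 5 \left(1 + 5\right)\right)^{2} = \left(-2 - 30\right)^{2} = \left(-32\right)^{2} = 1024$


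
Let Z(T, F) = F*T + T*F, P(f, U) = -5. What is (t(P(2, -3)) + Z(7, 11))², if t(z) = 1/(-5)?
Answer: 591361/25 ≈ 23654.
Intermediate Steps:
Z(T, F) = 2*F*T (Z(T, F) = F*T + F*T = 2*F*T)
t(z) = -⅕
(t(P(2, -3)) + Z(7, 11))² = (-⅕ + 2*11*7)² = (-⅕ + 154)² = (769/5)² = 591361/25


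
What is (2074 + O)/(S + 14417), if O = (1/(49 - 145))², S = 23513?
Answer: 3822797/69912576 ≈ 0.054680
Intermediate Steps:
O = 1/9216 (O = (1/(-96))² = (-1/96)² = 1/9216 ≈ 0.00010851)
(2074 + O)/(S + 14417) = (2074 + 1/9216)/(23513 + 14417) = (19113985/9216)/37930 = (19113985/9216)*(1/37930) = 3822797/69912576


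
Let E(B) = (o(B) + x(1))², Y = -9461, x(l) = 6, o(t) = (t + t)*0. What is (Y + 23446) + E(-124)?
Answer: 14021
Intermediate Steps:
o(t) = 0 (o(t) = (2*t)*0 = 0)
E(B) = 36 (E(B) = (0 + 6)² = 6² = 36)
(Y + 23446) + E(-124) = (-9461 + 23446) + 36 = 13985 + 36 = 14021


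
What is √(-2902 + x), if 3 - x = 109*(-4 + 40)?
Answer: I*√6823 ≈ 82.601*I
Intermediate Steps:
x = -3921 (x = 3 - 109*(-4 + 40) = 3 - 109*36 = 3 - 1*3924 = 3 - 3924 = -3921)
√(-2902 + x) = √(-2902 - 3921) = √(-6823) = I*√6823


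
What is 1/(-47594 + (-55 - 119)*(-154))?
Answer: -1/20798 ≈ -4.8082e-5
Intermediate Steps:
1/(-47594 + (-55 - 119)*(-154)) = 1/(-47594 - 174*(-154)) = 1/(-47594 + 26796) = 1/(-20798) = -1/20798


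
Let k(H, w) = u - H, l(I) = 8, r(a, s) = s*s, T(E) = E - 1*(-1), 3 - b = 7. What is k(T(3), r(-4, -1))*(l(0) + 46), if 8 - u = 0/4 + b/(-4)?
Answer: 162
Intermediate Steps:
b = -4 (b = 3 - 1*7 = 3 - 7 = -4)
T(E) = 1 + E (T(E) = E + 1 = 1 + E)
r(a, s) = s²
u = 7 (u = 8 - (0/4 - 4/(-4)) = 8 - (0*(¼) - 4*(-¼)) = 8 - (0 + 1) = 8 - 1*1 = 8 - 1 = 7)
k(H, w) = 7 - H
k(T(3), r(-4, -1))*(l(0) + 46) = (7 - (1 + 3))*(8 + 46) = (7 - 1*4)*54 = (7 - 4)*54 = 3*54 = 162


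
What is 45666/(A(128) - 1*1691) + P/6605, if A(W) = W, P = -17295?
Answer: -21910401/688241 ≈ -31.835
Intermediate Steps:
45666/(A(128) - 1*1691) + P/6605 = 45666/(128 - 1*1691) - 17295/6605 = 45666/(128 - 1691) - 17295*1/6605 = 45666/(-1563) - 3459/1321 = 45666*(-1/1563) - 3459/1321 = -15222/521 - 3459/1321 = -21910401/688241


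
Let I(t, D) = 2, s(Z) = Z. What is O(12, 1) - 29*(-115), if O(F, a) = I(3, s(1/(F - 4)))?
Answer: 3337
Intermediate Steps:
O(F, a) = 2
O(12, 1) - 29*(-115) = 2 - 29*(-115) = 2 + 3335 = 3337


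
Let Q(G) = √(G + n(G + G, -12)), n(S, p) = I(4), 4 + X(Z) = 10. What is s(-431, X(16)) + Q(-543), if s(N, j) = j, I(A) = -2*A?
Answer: 6 + I*√551 ≈ 6.0 + 23.473*I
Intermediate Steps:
X(Z) = 6 (X(Z) = -4 + 10 = 6)
n(S, p) = -8 (n(S, p) = -2*4 = -8)
Q(G) = √(-8 + G) (Q(G) = √(G - 8) = √(-8 + G))
s(-431, X(16)) + Q(-543) = 6 + √(-8 - 543) = 6 + √(-551) = 6 + I*√551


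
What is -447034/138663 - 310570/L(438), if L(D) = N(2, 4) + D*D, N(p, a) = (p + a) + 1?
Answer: -18404069692/3800376459 ≈ -4.8427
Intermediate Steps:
N(p, a) = 1 + a + p (N(p, a) = (a + p) + 1 = 1 + a + p)
L(D) = 7 + D**2 (L(D) = (1 + 4 + 2) + D*D = 7 + D**2)
-447034/138663 - 310570/L(438) = -447034/138663 - 310570/(7 + 438**2) = -447034*1/138663 - 310570/(7 + 191844) = -63862/19809 - 310570/191851 = -18404069692/3800376459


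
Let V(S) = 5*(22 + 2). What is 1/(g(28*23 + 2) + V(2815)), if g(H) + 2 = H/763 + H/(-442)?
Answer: 9919/1164343 ≈ 0.0085190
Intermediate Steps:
V(S) = 120 (V(S) = 5*24 = 120)
g(H) = -2 - 321*H/337246 (g(H) = -2 + (H/763 + H/(-442)) = -2 + (H*(1/763) + H*(-1/442)) = -2 + (H/763 - H/442) = -2 - 321*H/337246)
1/(g(28*23 + 2) + V(2815)) = 1/((-2 - 321*(28*23 + 2)/337246) + 120) = 1/((-2 - 321*(644 + 2)/337246) + 120) = 1/((-2 - 321/337246*646) + 120) = 1/((-2 - 6099/9919) + 120) = 1/(-25937/9919 + 120) = 1/(1164343/9919) = 9919/1164343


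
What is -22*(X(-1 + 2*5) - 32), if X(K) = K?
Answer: 506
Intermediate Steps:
-22*(X(-1 + 2*5) - 32) = -22*((-1 + 2*5) - 32) = -22*((-1 + 10) - 32) = -22*(9 - 32) = -22*(-23) = 506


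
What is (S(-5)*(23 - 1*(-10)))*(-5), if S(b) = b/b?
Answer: -165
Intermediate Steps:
S(b) = 1
(S(-5)*(23 - 1*(-10)))*(-5) = (1*(23 - 1*(-10)))*(-5) = (1*(23 + 10))*(-5) = (1*33)*(-5) = 33*(-5) = -165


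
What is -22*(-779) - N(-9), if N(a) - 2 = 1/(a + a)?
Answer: 308449/18 ≈ 17136.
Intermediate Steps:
N(a) = 2 + 1/(2*a) (N(a) = 2 + 1/(a + a) = 2 + 1/(2*a))
-22*(-779) - N(-9) = -22*(-779) - (2 + (1/2)/(-9)) = 17138 - (2 + (1/2)*(-1/9)) = 17138 - (2 - 1/18) = 17138 - 1*35/18 = 17138 - 35/18 = 308449/18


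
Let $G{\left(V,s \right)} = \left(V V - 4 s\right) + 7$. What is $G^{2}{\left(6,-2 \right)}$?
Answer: $2601$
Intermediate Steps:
$G{\left(V,s \right)} = 7 + V^{2} - 4 s$ ($G{\left(V,s \right)} = \left(V^{2} - 4 s\right) + 7 = 7 + V^{2} - 4 s$)
$G^{2}{\left(6,-2 \right)} = \left(7 + 6^{2} - -8\right)^{2} = \left(7 + 36 + 8\right)^{2} = 51^{2} = 2601$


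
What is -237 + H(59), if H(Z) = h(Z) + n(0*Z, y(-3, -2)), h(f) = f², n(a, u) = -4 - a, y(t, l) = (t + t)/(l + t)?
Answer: 3240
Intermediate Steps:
y(t, l) = 2*t/(l + t) (y(t, l) = (2*t)/(l + t) = 2*t/(l + t))
H(Z) = -4 + Z² (H(Z) = Z² + (-4 - 0*Z) = Z² + (-4 - 1*0) = Z² + (-4 + 0) = Z² - 4 = -4 + Z²)
-237 + H(59) = -237 + (-4 + 59²) = -237 + (-4 + 3481) = -237 + 3477 = 3240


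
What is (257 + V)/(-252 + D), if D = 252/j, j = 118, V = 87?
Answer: -10148/7371 ≈ -1.3767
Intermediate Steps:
D = 126/59 (D = 252/118 = 252*(1/118) = 126/59 ≈ 2.1356)
(257 + V)/(-252 + D) = (257 + 87)/(-252 + 126/59) = 344/(-14742/59) = 344*(-59/14742) = -10148/7371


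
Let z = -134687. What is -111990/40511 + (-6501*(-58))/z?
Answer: -30358593768/5456305057 ≈ -5.5639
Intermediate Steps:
-111990/40511 + (-6501*(-58))/z = -111990/40511 - 6501*(-58)/(-134687) = -111990*1/40511 + 377058*(-1/134687) = -111990/40511 - 377058/134687 = -30358593768/5456305057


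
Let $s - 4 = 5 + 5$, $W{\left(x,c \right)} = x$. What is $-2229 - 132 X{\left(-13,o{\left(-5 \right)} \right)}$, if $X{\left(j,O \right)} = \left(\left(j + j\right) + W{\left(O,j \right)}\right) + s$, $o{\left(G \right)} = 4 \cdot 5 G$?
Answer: $12555$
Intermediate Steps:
$s = 14$ ($s = 4 + \left(5 + 5\right) = 4 + 10 = 14$)
$o{\left(G \right)} = 20 G$
$X{\left(j,O \right)} = 14 + O + 2 j$ ($X{\left(j,O \right)} = \left(\left(j + j\right) + O\right) + 14 = \left(2 j + O\right) + 14 = \left(O + 2 j\right) + 14 = 14 + O + 2 j$)
$-2229 - 132 X{\left(-13,o{\left(-5 \right)} \right)} = -2229 - 132 \left(14 + 20 \left(-5\right) + 2 \left(-13\right)\right) = -2229 - 132 \left(14 - 100 - 26\right) = -2229 - 132 \left(-112\right) = -2229 - -14784 = -2229 + 14784 = 12555$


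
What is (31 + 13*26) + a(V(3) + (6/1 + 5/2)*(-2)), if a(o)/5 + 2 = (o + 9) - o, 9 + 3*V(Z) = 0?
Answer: 404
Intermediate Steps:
V(Z) = -3 (V(Z) = -3 + (1/3)*0 = -3 + 0 = -3)
a(o) = 35 (a(o) = -10 + 5*((o + 9) - o) = -10 + 5*((9 + o) - o) = -10 + 5*9 = -10 + 45 = 35)
(31 + 13*26) + a(V(3) + (6/1 + 5/2)*(-2)) = (31 + 13*26) + 35 = (31 + 338) + 35 = 369 + 35 = 404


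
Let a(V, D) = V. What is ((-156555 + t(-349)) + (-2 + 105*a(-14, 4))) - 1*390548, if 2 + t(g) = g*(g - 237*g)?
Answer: -29293613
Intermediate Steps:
t(g) = -2 - 236*g² (t(g) = -2 + g*(g - 237*g) = -2 + g*(-236*g) = -2 - 236*g²)
((-156555 + t(-349)) + (-2 + 105*a(-14, 4))) - 1*390548 = ((-156555 + (-2 - 236*(-349)²)) + (-2 + 105*(-14))) - 1*390548 = ((-156555 + (-2 - 236*121801)) + (-2 - 1470)) - 390548 = ((-156555 + (-2 - 28745036)) - 1472) - 390548 = ((-156555 - 28745038) - 1472) - 390548 = (-28901593 - 1472) - 390548 = -28903065 - 390548 = -29293613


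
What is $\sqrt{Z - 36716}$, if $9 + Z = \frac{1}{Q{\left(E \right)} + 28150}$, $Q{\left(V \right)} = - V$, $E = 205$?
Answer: $\frac{2 i \sqrt{88516660695}}{3105} \approx 191.64 i$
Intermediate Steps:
$Z = - \frac{251504}{27945}$ ($Z = -9 + \frac{1}{\left(-1\right) 205 + 28150} = -9 + \frac{1}{-205 + 28150} = -9 + \frac{1}{27945} = - \frac{251504}{27945} \approx -9.0$)
$\sqrt{Z - 36716} = \sqrt{- \frac{251504}{27945} - 36716} = \sqrt{- \frac{1026280124}{27945}} = \frac{2 i \sqrt{88516660695}}{3105}$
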